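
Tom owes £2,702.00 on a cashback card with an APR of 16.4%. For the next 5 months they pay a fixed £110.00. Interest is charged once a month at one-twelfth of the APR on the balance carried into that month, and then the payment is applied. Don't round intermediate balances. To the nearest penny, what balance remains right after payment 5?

£2,326.51

Monthly rate r = 16.4%/12 = 1.36667% = 0.0136667.
Each month: B ← B·(1+r) − £110.00.
Month 1: interest £36.93; balance after payment £2,628.93.
Month 2: interest £35.93; balance after payment £2,554.86.
Month 3: interest £34.92; balance after payment £2,479.77.
Month 4: interest £33.89; balance after payment £2,403.66.
Month 5: interest £32.85; balance after payment £2,326.51.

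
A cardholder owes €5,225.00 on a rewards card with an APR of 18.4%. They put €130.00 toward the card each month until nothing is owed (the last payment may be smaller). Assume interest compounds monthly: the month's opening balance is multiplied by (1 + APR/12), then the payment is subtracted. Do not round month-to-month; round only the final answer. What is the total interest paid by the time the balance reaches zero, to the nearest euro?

€2,958

Monthly rate r = 18.4%/12 = 1.53333% = 0.0153333.
Payoff takes n = ⌈−ln(1 − rB₀/P)/ln(1+r)⌉ = ⌈62.946⌉ = 63 payments; the last is €123.03.
Total paid = 62·€130.00 + €123.03 = €8,183.03.
Total interest = total paid − principal = €8,183.03 − €5,225.00 = €2,958.03.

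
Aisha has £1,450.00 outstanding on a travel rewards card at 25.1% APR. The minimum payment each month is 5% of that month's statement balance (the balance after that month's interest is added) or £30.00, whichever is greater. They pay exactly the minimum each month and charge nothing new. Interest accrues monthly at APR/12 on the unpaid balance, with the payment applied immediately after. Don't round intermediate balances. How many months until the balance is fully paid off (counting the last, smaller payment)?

55 months

Monthly rate r = 25.1%/12 = 2.09167% = 0.0209167.
While 5% of the post-interest balance exceeds £30.00, each month B ← (B·(1+r))·(1 − 0.05), i.e. B shrinks by the factor (1+r)·0.95 = 0.96987.
This holds for months 1–30. Entering month 31 the balance is £579.14; 5% of the post-interest balance is now below £30.00, so the flat £30.00 minimum applies from here.
From month 31 a fixed £30.00 at rate r clears £579.14 in 25 more payments. Total: 30 + 25 = 55 months.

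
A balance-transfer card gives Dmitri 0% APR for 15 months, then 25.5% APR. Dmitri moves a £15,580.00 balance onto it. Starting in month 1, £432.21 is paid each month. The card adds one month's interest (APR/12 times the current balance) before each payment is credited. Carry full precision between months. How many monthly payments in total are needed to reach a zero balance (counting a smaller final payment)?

Promo months 1–15 at r₀ = 0%/12 = 0; months 16+ at r₁ = 25.5%/12 = 0.02125.
After month 15 (no interest yet): B = £15,580.00 − 15·£432.21 = £9,096.85.
Then at r₁ with £432.21/mo: n₂ = −ln(1 − r₁·B/P)/ln(1+r₁) ≈ 28.19 → 29 more payments.

44 months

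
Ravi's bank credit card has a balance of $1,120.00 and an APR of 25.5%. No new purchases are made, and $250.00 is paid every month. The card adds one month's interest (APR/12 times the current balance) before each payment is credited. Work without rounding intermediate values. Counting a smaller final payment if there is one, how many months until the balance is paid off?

5 months

Monthly rate r = 25.5%/12 = 2.125% = 0.02125.
Recurrence: B ← B·(1+r) − $250.00.
Month 1: interest $23.80; balance after payment $893.80.
Month 2: interest $18.99; balance after payment $662.79.
Month 3: interest $14.08; balance after payment $426.88.
Month 4: interest $9.07; balance after payment $185.95.
Month 5: interest $3.95; balance after payment $0.00.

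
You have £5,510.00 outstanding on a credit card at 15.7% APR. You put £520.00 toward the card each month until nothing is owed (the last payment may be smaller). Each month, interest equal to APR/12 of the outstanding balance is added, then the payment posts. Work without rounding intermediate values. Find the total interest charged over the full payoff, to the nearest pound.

Monthly rate r = 15.7%/12 = 1.30833% = 0.0130833.
Payoff takes n = ⌈−ln(1 − rB₀/P)/ln(1+r)⌉ = ⌈11.481⌉ = 12 payments; the last is £250.92.
Total paid = 11·£520.00 + £250.92 = £5,970.92.
Total interest = total paid − principal = £5,970.92 − £5,510.00 = £460.92.

£461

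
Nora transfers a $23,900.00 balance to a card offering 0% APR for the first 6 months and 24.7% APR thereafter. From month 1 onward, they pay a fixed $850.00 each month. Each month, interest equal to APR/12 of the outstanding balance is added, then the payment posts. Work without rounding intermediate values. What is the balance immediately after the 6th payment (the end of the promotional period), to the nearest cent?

Promo months 1–6 at r₀ = 0%/12 = 0; months 7+ at r₁ = 24.7%/12 = 0.0205833.
After month 6 (no interest yet): B = $23,900.00 − 6·$850.00 = $18,800.00.

$18,800.00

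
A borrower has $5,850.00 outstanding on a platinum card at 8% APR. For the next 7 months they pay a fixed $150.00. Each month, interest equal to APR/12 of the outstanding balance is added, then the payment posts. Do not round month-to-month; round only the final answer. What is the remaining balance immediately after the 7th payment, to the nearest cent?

$5,057.29

Monthly rate r = 8%/12 = 0.666667% = 0.00666667.
Each month: B ← B·(1+r) − $150.00.
Month 1: interest $39.00; balance after payment $5,739.00.
Month 2: interest $38.26; balance after payment $5,627.26.
Month 3: interest $37.52; balance after payment $5,514.78.
Month 4: interest $36.77; balance after payment $5,401.54.
Month 5: interest $36.01; balance after payment $5,287.55.
Month 6: interest $35.25; balance after payment $5,172.80.
Month 7: interest $34.49; balance after payment $5,057.29.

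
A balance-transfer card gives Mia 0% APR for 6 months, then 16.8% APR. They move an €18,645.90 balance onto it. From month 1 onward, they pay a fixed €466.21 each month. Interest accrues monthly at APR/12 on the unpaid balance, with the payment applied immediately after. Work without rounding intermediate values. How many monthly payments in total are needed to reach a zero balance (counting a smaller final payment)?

53 months

Promo months 1–6 at r₀ = 0%/12 = 0; months 7+ at r₁ = 16.8%/12 = 0.014.
After month 6 (no interest yet): B = €18,645.90 − 6·€466.21 = €15,848.64.
Then at r₁ with €466.21/mo: n₂ = −ln(1 − r₁·B/P)/ln(1+r₁) ≈ 46.47 → 47 more payments.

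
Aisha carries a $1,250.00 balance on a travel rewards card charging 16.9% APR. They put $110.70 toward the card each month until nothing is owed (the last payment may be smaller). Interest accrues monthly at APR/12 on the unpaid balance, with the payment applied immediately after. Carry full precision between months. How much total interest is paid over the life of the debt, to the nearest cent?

Monthly rate r = 16.9%/12 = 1.40833% = 0.0140833.
Payoff takes n = ⌈−ln(1 − rB₀/P)/ln(1+r)⌉ = ⌈12.384⌉ = 13 payments; the last is $42.72.
Total paid = 12·$110.70 + $42.72 = $1,371.12.
Total interest = total paid − principal = $1,371.12 − $1,250.00 = $121.12.

$121.12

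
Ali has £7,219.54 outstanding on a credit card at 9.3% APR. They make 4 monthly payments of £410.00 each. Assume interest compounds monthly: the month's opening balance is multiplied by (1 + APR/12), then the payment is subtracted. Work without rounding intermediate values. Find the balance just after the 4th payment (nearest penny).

£5,786.80

Monthly rate r = 9.3%/12 = 0.775% = 0.00775.
Each month: B ← B·(1+r) − £410.00.
Month 1: interest £55.95; balance after payment £6,865.49.
Month 2: interest £53.21; balance after payment £6,508.70.
Month 3: interest £50.44; balance after payment £6,149.14.
Month 4: interest £47.66; balance after payment £5,786.80.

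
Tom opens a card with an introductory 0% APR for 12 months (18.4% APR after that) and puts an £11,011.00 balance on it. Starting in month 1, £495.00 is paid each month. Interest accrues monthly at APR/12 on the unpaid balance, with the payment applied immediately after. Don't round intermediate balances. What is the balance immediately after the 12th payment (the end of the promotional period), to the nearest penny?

Promo months 1–12 at r₀ = 0%/12 = 0; months 13+ at r₁ = 18.4%/12 = 0.0153333.
After month 12 (no interest yet): B = £11,011.00 − 12·£495.00 = £5,071.00.

£5,071.00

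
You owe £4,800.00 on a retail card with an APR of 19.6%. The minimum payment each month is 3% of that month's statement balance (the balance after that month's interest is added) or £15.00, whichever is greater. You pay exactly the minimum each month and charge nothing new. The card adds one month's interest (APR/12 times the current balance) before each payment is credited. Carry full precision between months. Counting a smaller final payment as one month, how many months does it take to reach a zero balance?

Monthly rate r = 19.6%/12 = 1.63333% = 0.0163333.
While 3% of the post-interest balance exceeds £15.00, each month B ← (B·(1+r))·(1 − 0.03), i.e. B shrinks by the factor (1+r)·0.97 = 0.98584.
This holds for months 1–160. Entering month 161 the balance is £490.35; 3% of the post-interest balance is now below £15.00, so the flat £15.00 minimum applies from here.
From month 161 a fixed £15.00 at rate r clears £490.35 in 48 more payments. Total: 160 + 48 = 208 months.

208 months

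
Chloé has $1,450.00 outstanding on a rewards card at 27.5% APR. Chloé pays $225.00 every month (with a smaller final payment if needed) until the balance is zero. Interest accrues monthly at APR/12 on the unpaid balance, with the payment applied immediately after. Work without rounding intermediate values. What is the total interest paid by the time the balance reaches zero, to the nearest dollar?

Monthly rate r = 27.5%/12 = 2.29167% = 0.0229167.
Payoff takes n = ⌈−ln(1 − rB₀/P)/ln(1+r)⌉ = ⌈7.053⌉ = 8 payments; the last is $11.98.
Total paid = 7·$225.00 + $11.98 = $1,586.98.
Total interest = total paid − principal = $1,586.98 − $1,450.00 = $136.98.

$137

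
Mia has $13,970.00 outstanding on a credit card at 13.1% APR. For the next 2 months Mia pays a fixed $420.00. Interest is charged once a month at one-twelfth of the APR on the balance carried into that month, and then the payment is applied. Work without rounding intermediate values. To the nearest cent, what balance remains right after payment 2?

Monthly rate r = 13.1%/12 = 1.09167% = 0.0109167.
Each month: B ← B·(1+r) − $420.00.
Month 1: interest $152.51; balance after payment $13,702.51.
Month 2: interest $149.59; balance after payment $13,432.09.

$13,432.09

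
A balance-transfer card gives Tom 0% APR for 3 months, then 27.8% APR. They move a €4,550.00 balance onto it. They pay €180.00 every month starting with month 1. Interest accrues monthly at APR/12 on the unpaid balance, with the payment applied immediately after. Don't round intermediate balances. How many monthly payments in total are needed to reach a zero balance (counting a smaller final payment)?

Promo months 1–3 at r₀ = 0%/12 = 0; months 4+ at r₁ = 27.8%/12 = 0.0231667.
After month 3 (no interest yet): B = €4,550.00 − 3·€180.00 = €4,010.00.
Then at r₁ with €180.00/mo: n₂ = −ln(1 − r₁·B/P)/ln(1+r₁) ≈ 31.69 → 32 more payments.

35 months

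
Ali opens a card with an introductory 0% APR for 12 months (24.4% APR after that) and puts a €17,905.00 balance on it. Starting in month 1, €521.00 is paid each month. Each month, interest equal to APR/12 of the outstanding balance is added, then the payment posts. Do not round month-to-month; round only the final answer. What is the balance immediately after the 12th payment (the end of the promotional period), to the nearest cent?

€11,653.00

Promo months 1–12 at r₀ = 0%/12 = 0; months 13+ at r₁ = 24.4%/12 = 0.0203333.
After month 12 (no interest yet): B = €17,905.00 − 12·€521.00 = €11,653.00.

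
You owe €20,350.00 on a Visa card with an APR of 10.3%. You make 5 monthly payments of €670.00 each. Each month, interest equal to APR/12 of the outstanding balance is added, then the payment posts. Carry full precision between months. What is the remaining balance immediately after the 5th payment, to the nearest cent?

€17,830.47

Monthly rate r = 10.3%/12 = 0.858333% = 0.00858333.
Each month: B ← B·(1+r) − €670.00.
Month 1: interest €174.67; balance after payment €19,854.67.
Month 2: interest €170.42; balance after payment €19,355.09.
Month 3: interest €166.13; balance after payment €18,851.22.
Month 4: interest €161.81; balance after payment €18,343.03.
Month 5: interest €157.44; balance after payment €17,830.47.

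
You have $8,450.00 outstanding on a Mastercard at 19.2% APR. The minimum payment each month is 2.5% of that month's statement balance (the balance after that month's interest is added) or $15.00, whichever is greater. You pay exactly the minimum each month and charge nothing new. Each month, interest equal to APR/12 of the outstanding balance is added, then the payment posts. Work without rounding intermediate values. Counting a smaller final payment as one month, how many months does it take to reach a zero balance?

Monthly rate r = 19.2%/12 = 1.6% = 0.016.
While 2.5% of the post-interest balance exceeds $15.00, each month B ← (B·(1+r))·(1 − 0.025), i.e. B shrinks by the factor (1+r)·0.975 = 0.9906.
This holds for months 1–282. Entering month 283 the balance is $589.09; 2.5% of the post-interest balance is now below $15.00, so the flat $15.00 minimum applies from here.
From month 283 a fixed $15.00 at rate r clears $589.09 in 63 more payments. Total: 282 + 63 = 345 months.

345 months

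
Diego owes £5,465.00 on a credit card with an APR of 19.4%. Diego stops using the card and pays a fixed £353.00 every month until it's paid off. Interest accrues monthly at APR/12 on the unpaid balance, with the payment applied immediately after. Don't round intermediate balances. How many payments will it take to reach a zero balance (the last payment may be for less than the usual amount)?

Monthly rate r = 19.4%/12 = 1.61667% = 0.0161667.
Recurrence: B ← B·(1+r) − £353.00.
Month 1: interest £88.35; balance after payment £5,200.35.
Month 2: interest £84.07; balance after payment £4,931.42.
Closed form: n = −ln(1 − rB₀/P)/ln(1+r) = −ln(0.74971)/ln(1.01617) ≈ 17.962, so the balance reaches zero during payment 18.

18 payments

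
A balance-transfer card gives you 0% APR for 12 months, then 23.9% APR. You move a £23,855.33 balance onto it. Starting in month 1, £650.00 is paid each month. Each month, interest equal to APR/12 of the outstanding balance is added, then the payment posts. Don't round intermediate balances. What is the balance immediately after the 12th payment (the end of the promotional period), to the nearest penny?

£16,055.33

Promo months 1–12 at r₀ = 0%/12 = 0; months 13+ at r₁ = 23.9%/12 = 0.0199167.
After month 12 (no interest yet): B = £23,855.33 − 12·£650.00 = £16,055.33.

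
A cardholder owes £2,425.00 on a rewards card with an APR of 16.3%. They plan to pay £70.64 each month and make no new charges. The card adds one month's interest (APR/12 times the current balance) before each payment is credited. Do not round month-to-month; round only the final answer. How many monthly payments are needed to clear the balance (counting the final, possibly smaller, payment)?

47 months

Monthly rate r = 16.3%/12 = 1.35833% = 0.0135833.
Recurrence: B ← B·(1+r) − £70.64.
Month 1: interest £32.94; balance after payment £2,387.30.
Month 2: interest £32.43; balance after payment £2,349.09.
Closed form: n = −ln(1 − rB₀/P)/ln(1+r) = −ln(0.5337)/ln(1.01358) ≈ 46.541, so the balance reaches zero during payment 47.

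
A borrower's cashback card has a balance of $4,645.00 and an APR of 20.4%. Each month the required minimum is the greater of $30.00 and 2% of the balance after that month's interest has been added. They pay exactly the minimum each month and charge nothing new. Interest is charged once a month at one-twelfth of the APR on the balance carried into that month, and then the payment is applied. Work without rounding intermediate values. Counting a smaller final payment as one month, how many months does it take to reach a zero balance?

451 months

Monthly rate r = 20.4%/12 = 1.7% = 0.017.
While 2% of the post-interest balance exceeds $30.00, each month B ← (B·(1+r))·(1 − 0.02), i.e. B shrinks by the factor (1+r)·0.98 = 0.99666.
This holds for months 1–343. Entering month 344 the balance is $1,474.40; 2% of the post-interest balance is now below $30.00, so the flat $30.00 minimum applies from here.
From month 344 a fixed $30.00 at rate r clears $1,474.40 in 108 more payments. Total: 343 + 108 = 451 months.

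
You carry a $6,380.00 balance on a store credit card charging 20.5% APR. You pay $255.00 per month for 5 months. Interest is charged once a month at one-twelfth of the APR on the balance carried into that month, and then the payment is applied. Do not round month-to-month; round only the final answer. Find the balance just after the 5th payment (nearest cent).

Monthly rate r = 20.5%/12 = 1.70833% = 0.0170833.
Each month: B ← B·(1+r) − $255.00.
Month 1: interest $108.99; balance after payment $6,233.99.
Month 2: interest $106.50; balance after payment $6,085.49.
Month 3: interest $103.96; balance after payment $5,934.45.
Month 4: interest $101.38; balance after payment $5,780.83.
Month 5: interest $98.76; balance after payment $5,624.59.

$5,624.59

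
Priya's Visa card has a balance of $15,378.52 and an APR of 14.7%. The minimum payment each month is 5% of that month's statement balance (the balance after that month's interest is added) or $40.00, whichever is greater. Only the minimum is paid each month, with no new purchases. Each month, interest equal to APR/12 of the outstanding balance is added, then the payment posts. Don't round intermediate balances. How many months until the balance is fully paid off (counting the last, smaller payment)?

Monthly rate r = 14.7%/12 = 1.225% = 0.01225.
While 5% of the post-interest balance exceeds $40.00, each month B ← (B·(1+r))·(1 − 0.05), i.e. B shrinks by the factor (1+r)·0.95 = 0.96164.
This holds for months 1–76. Entering month 77 the balance is $786.65; 5% of the post-interest balance is now below $40.00, so the flat $40.00 minimum applies from here.
From month 77 a fixed $40.00 at rate r clears $786.65 in 23 more payments. Total: 76 + 23 = 99 months.

99 months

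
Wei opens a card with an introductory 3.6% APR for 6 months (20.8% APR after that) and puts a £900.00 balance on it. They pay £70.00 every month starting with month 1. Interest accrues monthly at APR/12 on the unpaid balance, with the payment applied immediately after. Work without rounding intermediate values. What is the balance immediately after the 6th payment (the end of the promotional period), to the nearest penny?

Promo months 1–6 at r₀ = 3.6%/12 = 0.003; months 7+ at r₁ = 20.8%/12 = 0.0173333.
After month 6: iterate B ← B·(1+r₀) − £70.00 for 6 months → £493.16.

£493.16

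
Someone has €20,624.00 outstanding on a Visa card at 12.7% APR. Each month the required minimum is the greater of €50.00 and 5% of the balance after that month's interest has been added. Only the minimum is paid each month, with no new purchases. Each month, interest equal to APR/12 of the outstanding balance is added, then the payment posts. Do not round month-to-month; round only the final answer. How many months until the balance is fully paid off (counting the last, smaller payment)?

Monthly rate r = 12.7%/12 = 1.05833% = 0.0105833.
While 5% of the post-interest balance exceeds €50.00, each month B ← (B·(1+r))·(1 − 0.05), i.e. B shrinks by the factor (1+r)·0.95 = 0.96005.
This holds for months 1–75. Entering month 76 the balance is €969.51; 5% of the post-interest balance is now below €50.00, so the flat €50.00 minimum applies from here.
From month 76 a fixed €50.00 at rate r clears €969.51 in 22 more payments. Total: 75 + 22 = 97 months.

97 months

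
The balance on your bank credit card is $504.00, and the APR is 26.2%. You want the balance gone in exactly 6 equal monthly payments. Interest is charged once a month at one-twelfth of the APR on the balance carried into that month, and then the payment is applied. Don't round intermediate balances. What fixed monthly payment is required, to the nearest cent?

Monthly rate r = 26.2%/12 = 2.18333% = 0.0218333.
Level-payment amortization: P = B₀·r / (1 − (1+r)^(−n)) = 504.00·0.0218333 / (1 − 1.02183^(−6)).
Denominator 1 − (1+r)^(−6) = 0.121544825.
P = 11.004 / 0.121544825 ≈ 90.53.

$90.53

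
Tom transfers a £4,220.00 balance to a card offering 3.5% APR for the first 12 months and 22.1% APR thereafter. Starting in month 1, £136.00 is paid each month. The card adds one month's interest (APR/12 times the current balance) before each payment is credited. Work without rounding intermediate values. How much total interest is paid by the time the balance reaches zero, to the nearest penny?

£822.36

Promo months 1–12 at r₀ = 3.5%/12 = 0.00291667; months 13+ at r₁ = 22.1%/12 = 0.0184167.
After month 12: iterate B ← B·(1+r₀) − £136.00 for 12 months → £2,711.66.
Then at r₁ with £136.00/mo: n₂ = −ln(1 − r₁·B/P)/ln(1+r₁) ≈ 25.08 → 26 more payments.
Total paid = 37·£136.00 + £10.36 = £5,042.36; interest = £5,042.36 − £4,220.00 = £822.36.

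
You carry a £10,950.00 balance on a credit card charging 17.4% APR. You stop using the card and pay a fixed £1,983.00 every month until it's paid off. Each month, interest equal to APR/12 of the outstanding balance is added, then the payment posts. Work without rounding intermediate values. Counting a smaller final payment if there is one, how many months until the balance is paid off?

Monthly rate r = 17.4%/12 = 1.45% = 0.0145.
Recurrence: B ← B·(1+r) − £1,983.00.
Month 1: interest £158.77; balance after payment £9,125.77.
Month 2: interest £132.32; balance after payment £7,275.10.
Month 3: interest £105.49; balance after payment £5,397.59.
Month 4: interest £78.27; balance after payment £3,492.85.
Month 5: interest £50.65; balance after payment £1,560.50.
Month 6: interest £22.63; balance after payment £0.00.

6 payments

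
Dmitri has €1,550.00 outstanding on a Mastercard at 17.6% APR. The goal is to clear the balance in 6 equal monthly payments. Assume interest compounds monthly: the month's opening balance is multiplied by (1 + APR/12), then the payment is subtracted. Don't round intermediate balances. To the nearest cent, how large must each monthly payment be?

Monthly rate r = 17.6%/12 = 1.46667% = 0.0146667.
Level-payment amortization: P = B₀·r / (1 − (1+r)^(−n)) = 1550.00·0.0146667 / (1 − 1.01467^(−6)).
Denominator 1 − (1+r)^(−6) = 0.0836536808.
P = 22.7333 / 0.0836536808 ≈ 271.76.

€271.76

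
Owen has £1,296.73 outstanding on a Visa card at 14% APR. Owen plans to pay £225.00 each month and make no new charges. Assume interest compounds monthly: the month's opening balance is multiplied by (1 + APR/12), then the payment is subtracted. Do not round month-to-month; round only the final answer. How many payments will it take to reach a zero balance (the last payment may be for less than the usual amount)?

7 months

Monthly rate r = 14%/12 = 1.16667% = 0.0116667.
Recurrence: B ← B·(1+r) − £225.00.
Month 1: interest £15.13; balance after payment £1,086.86.
Month 2: interest £12.68; balance after payment £874.54.
Closed form: n = −ln(1 − rB₀/P)/ln(1+r) = −ln(0.93276)/ln(1.01167) ≈ 6.001, so the balance reaches zero during payment 7.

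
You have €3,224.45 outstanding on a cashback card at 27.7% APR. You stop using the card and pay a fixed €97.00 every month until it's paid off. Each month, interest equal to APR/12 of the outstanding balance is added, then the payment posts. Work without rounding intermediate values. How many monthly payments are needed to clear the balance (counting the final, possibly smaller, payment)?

64 payments

Monthly rate r = 27.7%/12 = 2.30833% = 0.0230833.
Recurrence: B ← B·(1+r) − €97.00.
Month 1: interest €74.43; balance after payment €3,201.88.
Month 2: interest €73.91; balance after payment €3,178.79.
Closed form: n = −ln(1 − rB₀/P)/ln(1+r) = −ln(0.23267)/ln(1.02308) ≈ 63.895, so the balance reaches zero during payment 64.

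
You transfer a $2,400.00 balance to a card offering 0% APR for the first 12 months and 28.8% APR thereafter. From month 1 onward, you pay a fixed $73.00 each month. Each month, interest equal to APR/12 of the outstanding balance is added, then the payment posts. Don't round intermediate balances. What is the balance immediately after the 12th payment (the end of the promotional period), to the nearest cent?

$1,524.00

Promo months 1–12 at r₀ = 0%/12 = 0; months 13+ at r₁ = 28.8%/12 = 0.024.
After month 12 (no interest yet): B = $2,400.00 − 12·$73.00 = $1,524.00.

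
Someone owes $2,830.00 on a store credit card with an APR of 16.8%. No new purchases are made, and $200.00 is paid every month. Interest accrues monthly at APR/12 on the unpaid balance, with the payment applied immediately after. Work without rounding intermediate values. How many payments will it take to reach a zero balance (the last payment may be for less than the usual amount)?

16 payments

Monthly rate r = 16.8%/12 = 1.4% = 0.014.
Recurrence: B ← B·(1+r) − $200.00.
Month 1: interest $39.62; balance after payment $2,669.62.
Month 2: interest $37.37; balance after payment $2,506.99.
Closed form: n = −ln(1 − rB₀/P)/ln(1+r) = −ln(0.8019)/ln(1.014) ≈ 15.880, so the balance reaches zero during payment 16.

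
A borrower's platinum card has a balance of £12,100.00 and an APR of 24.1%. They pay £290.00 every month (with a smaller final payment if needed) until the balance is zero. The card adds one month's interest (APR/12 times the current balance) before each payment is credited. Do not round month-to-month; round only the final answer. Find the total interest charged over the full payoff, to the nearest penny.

Monthly rate r = 24.1%/12 = 2.00833% = 0.0200833.
Payoff takes n = ⌈−ln(1 − rB₀/P)/ln(1+r)⌉ = ⌈91.525⌉ = 92 payments; the last is £152.94.
Total paid = 91·£290.00 + £152.94 = £26,542.94.
Total interest = total paid − principal = £26,542.94 − £12,100.00 = £14,442.94.

£14,442.94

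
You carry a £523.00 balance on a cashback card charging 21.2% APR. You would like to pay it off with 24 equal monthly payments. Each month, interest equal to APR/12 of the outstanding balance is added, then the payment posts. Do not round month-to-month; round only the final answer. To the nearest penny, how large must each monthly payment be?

£26.93

Monthly rate r = 21.2%/12 = 1.76667% = 0.0176667.
Level-payment amortization: P = B₀·r / (1 − (1+r)^(−n)) = 523.00·0.0176667 / (1 − 1.01767^(−24)).
Denominator 1 − (1+r)^(−24) = 0.343149084.
P = 9.23967 / 0.343149084 ≈ 26.93.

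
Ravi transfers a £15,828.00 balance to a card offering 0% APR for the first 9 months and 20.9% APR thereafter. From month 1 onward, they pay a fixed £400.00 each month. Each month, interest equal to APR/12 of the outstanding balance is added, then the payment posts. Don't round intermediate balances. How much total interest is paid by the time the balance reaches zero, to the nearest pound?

Promo months 1–9 at r₀ = 0%/12 = 0; months 10+ at r₁ = 20.9%/12 = 0.0174167.
After month 9 (no interest yet): B = £15,828.00 − 9·£400.00 = £12,228.00.
Then at r₁ with £400.00/mo: n₂ = −ln(1 − r₁·B/P)/ln(1+r₁) ≈ 44.03 → 45 more payments.
Total paid = 53·£400.00 + £10.85 = £21,210.85; interest = £21,210.85 − £15,828.00 = £5,382.85.

£5,383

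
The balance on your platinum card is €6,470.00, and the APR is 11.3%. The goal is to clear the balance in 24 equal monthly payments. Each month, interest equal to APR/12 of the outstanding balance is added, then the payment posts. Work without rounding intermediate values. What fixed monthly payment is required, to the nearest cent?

€302.45

Monthly rate r = 11.3%/12 = 0.941667% = 0.00941667.
Level-payment amortization: P = B₀·r / (1 − (1+r)^(−n)) = 6470.00·0.00941667 / (1 − 1.00942^(−24)).
Denominator 1 − (1+r)^(−24) = 0.201437905.
P = 60.9258 / 0.201437905 ≈ 302.45.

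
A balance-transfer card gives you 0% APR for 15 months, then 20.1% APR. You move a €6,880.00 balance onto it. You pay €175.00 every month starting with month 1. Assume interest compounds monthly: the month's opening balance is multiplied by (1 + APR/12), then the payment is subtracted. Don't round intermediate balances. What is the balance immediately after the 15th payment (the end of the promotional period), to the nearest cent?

Promo months 1–15 at r₀ = 0%/12 = 0; months 16+ at r₁ = 20.1%/12 = 0.01675.
After month 15 (no interest yet): B = €6,880.00 − 15·€175.00 = €4,255.00.

€4,255.00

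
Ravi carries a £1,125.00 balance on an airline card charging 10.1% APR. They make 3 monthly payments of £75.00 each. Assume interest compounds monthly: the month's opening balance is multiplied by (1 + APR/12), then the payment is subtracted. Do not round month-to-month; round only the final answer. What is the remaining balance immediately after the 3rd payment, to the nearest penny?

Monthly rate r = 10.1%/12 = 0.841667% = 0.00841667.
Each month: B ← B·(1+r) − £75.00.
Month 1: interest £9.47; balance after payment £1,059.47.
Month 2: interest £8.92; balance after payment £993.39.
Month 3: interest £8.36; balance after payment £926.75.

£926.75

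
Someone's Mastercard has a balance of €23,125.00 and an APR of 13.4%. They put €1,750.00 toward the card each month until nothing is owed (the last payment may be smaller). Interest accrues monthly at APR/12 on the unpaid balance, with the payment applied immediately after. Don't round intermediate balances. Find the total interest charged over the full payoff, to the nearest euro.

Monthly rate r = 13.4%/12 = 1.11667% = 0.0111667.
Payoff takes n = ⌈−ln(1 − rB₀/P)/ln(1+r)⌉ = ⌈14.377⌉ = 15 payments; the last is €661.79.
Total paid = 14·€1,750.00 + €661.79 = €25,161.79.
Total interest = total paid − principal = €25,161.79 − €23,125.00 = €2,036.79.

€2,037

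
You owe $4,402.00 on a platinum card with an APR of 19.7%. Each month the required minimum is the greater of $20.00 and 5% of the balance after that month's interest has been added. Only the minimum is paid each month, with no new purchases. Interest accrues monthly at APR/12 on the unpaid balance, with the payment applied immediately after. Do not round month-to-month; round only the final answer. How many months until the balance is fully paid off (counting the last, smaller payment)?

Monthly rate r = 19.7%/12 = 1.64167% = 0.0164167.
While 5% of the post-interest balance exceeds $20.00, each month B ← (B·(1+r))·(1 − 0.05), i.e. B shrinks by the factor (1+r)·0.95 = 0.9656.
This holds for months 1–69. Entering month 70 the balance is $393.13; 5% of the post-interest balance is now below $20.00, so the flat $20.00 minimum applies from here.
From month 70 a fixed $20.00 at rate r clears $393.13 in 24 more payments. Total: 69 + 24 = 93 months.

93 months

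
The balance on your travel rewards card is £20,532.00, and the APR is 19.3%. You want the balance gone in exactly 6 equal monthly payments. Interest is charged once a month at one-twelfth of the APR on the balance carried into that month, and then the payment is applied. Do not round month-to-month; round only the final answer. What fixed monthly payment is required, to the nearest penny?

£3,617.19

Monthly rate r = 19.3%/12 = 1.60833% = 0.0160833.
Level-payment amortization: P = B₀·r / (1 − (1+r)^(−n)) = 20532.00·0.0160833 / (1 − 1.01608^(−6)).
Denominator 1 − (1+r)^(−6) = 0.0912926654.
P = 330.223 / 0.0912926654 ≈ 3617.19.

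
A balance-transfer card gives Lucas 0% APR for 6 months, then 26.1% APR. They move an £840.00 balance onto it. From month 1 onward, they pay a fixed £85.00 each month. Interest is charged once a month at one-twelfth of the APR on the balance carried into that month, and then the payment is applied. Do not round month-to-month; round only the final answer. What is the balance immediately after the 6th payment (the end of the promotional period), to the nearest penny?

Promo months 1–6 at r₀ = 0%/12 = 0; months 7+ at r₁ = 26.1%/12 = 0.02175.
After month 6 (no interest yet): B = £840.00 − 6·£85.00 = £330.00.

£330.00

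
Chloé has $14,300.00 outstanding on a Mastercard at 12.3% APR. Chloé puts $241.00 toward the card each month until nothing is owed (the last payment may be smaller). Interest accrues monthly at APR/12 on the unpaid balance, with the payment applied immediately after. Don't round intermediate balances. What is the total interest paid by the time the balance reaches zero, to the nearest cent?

$7,843.56

Monthly rate r = 12.3%/12 = 1.025% = 0.01025.
Payoff takes n = ⌈−ln(1 − rB₀/P)/ln(1+r)⌉ = ⌈91.881⌉ = 92 payments; the last is $212.56.
Total paid = 91·$241.00 + $212.56 = $22,143.56.
Total interest = total paid − principal = $22,143.56 − $14,300.00 = $7,843.56.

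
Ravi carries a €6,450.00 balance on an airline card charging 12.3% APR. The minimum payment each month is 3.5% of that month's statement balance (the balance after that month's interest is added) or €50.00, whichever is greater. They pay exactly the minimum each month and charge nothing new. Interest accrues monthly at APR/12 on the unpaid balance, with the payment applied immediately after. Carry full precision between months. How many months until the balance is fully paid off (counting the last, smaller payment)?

94 months

Monthly rate r = 12.3%/12 = 1.025% = 0.01025.
While 3.5% of the post-interest balance exceeds €50.00, each month B ← (B·(1+r))·(1 − 0.035), i.e. B shrinks by the factor (1+r)·0.965 = 0.97489.
This holds for months 1–60. Entering month 61 the balance is €1,402.59; 3.5% of the post-interest balance is now below €50.00, so the flat €50.00 minimum applies from here.
From month 61 a fixed €50.00 at rate r clears €1,402.59 in 34 more payments. Total: 60 + 34 = 94 months.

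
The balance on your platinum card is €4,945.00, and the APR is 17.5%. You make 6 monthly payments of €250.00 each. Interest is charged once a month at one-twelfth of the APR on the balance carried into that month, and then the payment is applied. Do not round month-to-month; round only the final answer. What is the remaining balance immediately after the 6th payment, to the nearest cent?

Monthly rate r = 17.5%/12 = 1.45833% = 0.0145833.
Each month: B ← B·(1+r) − €250.00.
Month 1: interest €72.11; balance after payment €4,767.11.
Month 2: interest €69.52; balance after payment €4,586.64.
Month 3: interest €66.89; balance after payment €4,403.52.
Month 4: interest €64.22; balance after payment €4,217.74.
Month 5: interest €61.51; balance after payment €4,029.25.
Month 6: interest €58.76; balance after payment €3,838.01.

€3,838.01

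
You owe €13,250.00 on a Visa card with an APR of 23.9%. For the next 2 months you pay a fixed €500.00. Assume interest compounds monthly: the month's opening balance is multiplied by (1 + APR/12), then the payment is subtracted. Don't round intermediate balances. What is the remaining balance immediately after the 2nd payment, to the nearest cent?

€12,773.09

Monthly rate r = 23.9%/12 = 1.99167% = 0.0199167.
Each month: B ← B·(1+r) − €500.00.
Month 1: interest €263.90; balance after payment €13,013.90.
Month 2: interest €259.19; balance after payment €12,773.09.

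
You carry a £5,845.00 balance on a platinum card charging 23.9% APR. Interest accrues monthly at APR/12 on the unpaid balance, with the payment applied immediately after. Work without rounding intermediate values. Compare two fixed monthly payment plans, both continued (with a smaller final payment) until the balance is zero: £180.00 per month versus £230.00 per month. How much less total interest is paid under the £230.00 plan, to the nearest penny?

Monthly rate r = 23.9%/12 = 1.99167% = 0.0199167.
At £180.00/mo: n = ⌈−ln(1 − rB₀/P)/ln(1+r)⌉ = 53 payments (last £137.76); total interest = total paid − £5,845.00 = £3,652.76.
At £230.00/mo: 36 payments (last £178.57); total interest £2,383.57.
Interest saved = £3,652.76 − £2,383.57 = £1,269.19.

£1,269.19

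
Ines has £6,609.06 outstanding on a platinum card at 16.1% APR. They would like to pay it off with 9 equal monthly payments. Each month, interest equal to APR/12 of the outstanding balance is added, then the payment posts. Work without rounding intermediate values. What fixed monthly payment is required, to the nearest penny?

£784.48

Monthly rate r = 16.1%/12 = 1.34167% = 0.0134167.
Level-payment amortization: P = B₀·r / (1 − (1+r)^(−n)) = 6609.06·0.0134167 / (1 − 1.01342^(−9)).
Denominator 1 − (1+r)^(−9) = 0.113032681.
P = 88.6716 / 0.113032681 ≈ 784.48.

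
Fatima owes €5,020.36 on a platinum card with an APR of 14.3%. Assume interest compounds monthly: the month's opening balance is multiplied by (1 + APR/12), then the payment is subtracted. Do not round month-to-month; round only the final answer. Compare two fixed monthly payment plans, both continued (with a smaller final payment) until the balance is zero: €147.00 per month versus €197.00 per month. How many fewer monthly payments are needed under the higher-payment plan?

Monthly rate r = 14.3%/12 = 1.19167% = 0.0119167.
At €147.00/mo: n = ⌈−ln(1 − rB₀/P)/ln(1+r)⌉ = 45 payments (last €16.12); total interest = total paid − €5,020.36 = €1,463.76.
At €197.00/mo: 31 payments (last €109.49); total interest €999.13.
Payments saved = 45 − 31 = 14.

14 fewer payments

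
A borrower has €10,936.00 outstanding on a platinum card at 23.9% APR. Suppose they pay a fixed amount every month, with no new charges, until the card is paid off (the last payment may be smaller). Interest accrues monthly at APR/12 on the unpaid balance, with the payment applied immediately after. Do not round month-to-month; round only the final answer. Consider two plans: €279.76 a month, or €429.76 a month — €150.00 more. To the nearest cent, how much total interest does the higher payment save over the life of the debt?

€5,982.44

Monthly rate r = 23.9%/12 = 1.99167% = 0.0199167.
At €279.76/mo: n = ⌈−ln(1 − rB₀/P)/ln(1+r)⌉ = 77 payments (last €125.41); total interest = total paid − €10,936.00 = €10,451.17.
At €429.76/mo: 36 payments (last €363.13); total interest €4,468.73.
Interest saved = €10,451.17 − €4,468.73 = €5,982.44.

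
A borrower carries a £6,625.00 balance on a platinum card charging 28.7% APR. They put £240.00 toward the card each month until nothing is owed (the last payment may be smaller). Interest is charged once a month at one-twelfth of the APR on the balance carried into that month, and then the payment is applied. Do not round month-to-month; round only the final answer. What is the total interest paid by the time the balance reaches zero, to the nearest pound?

£4,336

Monthly rate r = 28.7%/12 = 2.39167% = 0.0239167.
Payoff takes n = ⌈−ln(1 − rB₀/P)/ln(1+r)⌉ = ⌈45.669⌉ = 46 payments; the last is £161.22.
Total paid = 45·£240.00 + £161.22 = £10,961.22.
Total interest = total paid − principal = £10,961.22 − £6,625.00 = £4,336.22.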